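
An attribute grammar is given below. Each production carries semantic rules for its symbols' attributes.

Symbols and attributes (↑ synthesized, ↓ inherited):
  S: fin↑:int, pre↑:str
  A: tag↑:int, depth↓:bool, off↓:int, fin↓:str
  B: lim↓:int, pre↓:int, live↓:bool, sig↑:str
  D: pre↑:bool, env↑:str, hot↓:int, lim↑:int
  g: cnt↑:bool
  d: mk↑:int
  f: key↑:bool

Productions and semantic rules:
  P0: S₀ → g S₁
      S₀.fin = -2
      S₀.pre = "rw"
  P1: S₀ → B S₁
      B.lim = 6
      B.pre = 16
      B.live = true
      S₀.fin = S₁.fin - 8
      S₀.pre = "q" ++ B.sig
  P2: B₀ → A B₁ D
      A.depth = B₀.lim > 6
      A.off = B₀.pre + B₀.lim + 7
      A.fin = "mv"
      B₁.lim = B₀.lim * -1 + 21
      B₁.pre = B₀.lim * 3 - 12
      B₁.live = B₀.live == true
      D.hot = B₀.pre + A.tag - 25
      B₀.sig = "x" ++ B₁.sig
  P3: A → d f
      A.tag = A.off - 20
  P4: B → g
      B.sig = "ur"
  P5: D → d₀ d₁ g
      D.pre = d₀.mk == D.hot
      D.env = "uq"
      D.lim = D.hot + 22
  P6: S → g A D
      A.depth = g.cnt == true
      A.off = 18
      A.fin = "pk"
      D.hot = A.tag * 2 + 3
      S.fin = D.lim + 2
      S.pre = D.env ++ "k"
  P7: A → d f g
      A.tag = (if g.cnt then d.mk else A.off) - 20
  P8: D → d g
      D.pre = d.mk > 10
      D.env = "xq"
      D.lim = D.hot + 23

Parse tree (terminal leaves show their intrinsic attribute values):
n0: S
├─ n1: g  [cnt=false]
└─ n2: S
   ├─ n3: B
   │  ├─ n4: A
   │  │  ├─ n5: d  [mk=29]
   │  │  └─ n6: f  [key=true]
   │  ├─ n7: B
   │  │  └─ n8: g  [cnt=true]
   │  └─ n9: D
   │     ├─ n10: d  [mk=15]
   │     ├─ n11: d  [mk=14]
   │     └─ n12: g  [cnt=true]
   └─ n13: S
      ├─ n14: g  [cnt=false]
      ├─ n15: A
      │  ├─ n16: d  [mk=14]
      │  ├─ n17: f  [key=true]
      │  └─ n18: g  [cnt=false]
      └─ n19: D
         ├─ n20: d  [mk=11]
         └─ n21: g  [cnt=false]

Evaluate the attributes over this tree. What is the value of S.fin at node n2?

16

1. n1.cnt = false  [terminal]
2. n3.lim = 6  [6]
3. n3.pre = 16  [16]
4. n3.live = true  [true]
5. n4.depth = false  [B₀.lim > 6]
6. n4.off = 29  [B₀.pre + B₀.lim + 7]
7. n4.fin = "mv"  ["mv"]
8. n5.mk = 29  [terminal]
9. n6.key = true  [terminal]
10. n4.tag = 9  [A.off - 20]
11. n7.lim = 15  [B₀.lim * -1 + 21]
12. n7.pre = 6  [B₀.lim * 3 - 12]
13. n7.live = true  [B₀.live == true]
14. n8.cnt = true  [terminal]
15. n7.sig = "ur"  ["ur"]
16. n9.hot = 0  [B₀.pre + A.tag - 25]
17. n10.mk = 15  [terminal]
18. n11.mk = 14  [terminal]
19. n12.cnt = true  [terminal]
20. n9.pre = false  [d₀.mk == D.hot]
21. n9.env = "uq"  ["uq"]
22. n9.lim = 22  [D.hot + 22]
23. n3.sig = "xur"  ["x" ++ B₁.sig]
24. n14.cnt = false  [terminal]
25. n15.depth = false  [g.cnt == true]
26. n15.off = 18  [18]
27. n15.fin = "pk"  ["pk"]
28. n16.mk = 14  [terminal]
29. n17.key = true  [terminal]
30. n18.cnt = false  [terminal]
31. n15.tag = -2  [(if g.cnt then d.mk else A.off) - 20]
32. n19.hot = -1  [A.tag * 2 + 3]
33. n20.mk = 11  [terminal]
34. n21.cnt = false  [terminal]
35. n19.pre = true  [d.mk > 10]
36. n19.env = "xq"  ["xq"]
37. n19.lim = 22  [D.hot + 23]
38. n13.fin = 24  [D.lim + 2]
39. n13.pre = "xqk"  [D.env ++ "k"]
40. n2.fin = 16  [S₁.fin - 8]
41. n2.pre = "qxur"  ["q" ++ B.sig]
42. n0.fin = -2  [-2]
43. n0.pre = "rw"  ["rw"]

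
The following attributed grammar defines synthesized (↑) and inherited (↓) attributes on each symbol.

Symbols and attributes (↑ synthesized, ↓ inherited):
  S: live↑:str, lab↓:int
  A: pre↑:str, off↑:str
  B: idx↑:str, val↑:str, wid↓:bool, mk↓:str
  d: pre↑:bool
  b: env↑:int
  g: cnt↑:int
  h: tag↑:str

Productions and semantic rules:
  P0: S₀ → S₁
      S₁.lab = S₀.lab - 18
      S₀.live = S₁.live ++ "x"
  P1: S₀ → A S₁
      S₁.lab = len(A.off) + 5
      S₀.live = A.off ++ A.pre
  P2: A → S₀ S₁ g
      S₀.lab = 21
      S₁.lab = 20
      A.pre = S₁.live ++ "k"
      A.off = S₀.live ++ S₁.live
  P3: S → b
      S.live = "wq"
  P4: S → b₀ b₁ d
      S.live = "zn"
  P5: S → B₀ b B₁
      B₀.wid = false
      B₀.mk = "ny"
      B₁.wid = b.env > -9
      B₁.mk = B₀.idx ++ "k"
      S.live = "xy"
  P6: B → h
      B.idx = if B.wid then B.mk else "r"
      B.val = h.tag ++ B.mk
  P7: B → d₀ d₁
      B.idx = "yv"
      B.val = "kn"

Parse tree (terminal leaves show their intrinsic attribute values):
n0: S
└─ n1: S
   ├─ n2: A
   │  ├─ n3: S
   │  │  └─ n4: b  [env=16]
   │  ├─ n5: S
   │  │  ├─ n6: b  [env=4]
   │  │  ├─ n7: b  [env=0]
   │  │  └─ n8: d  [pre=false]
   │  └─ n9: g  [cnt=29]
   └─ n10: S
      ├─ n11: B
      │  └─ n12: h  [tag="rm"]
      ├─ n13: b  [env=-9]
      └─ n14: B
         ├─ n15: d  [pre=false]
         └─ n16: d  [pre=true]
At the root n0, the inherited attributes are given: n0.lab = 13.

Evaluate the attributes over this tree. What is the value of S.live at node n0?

"wqznznkx"

1. n0.lab = 13  [given at root]
2. n1.lab = -5  [S₀.lab - 18]
3. n3.lab = 21  [21]
4. n4.env = 16  [terminal]
5. n3.live = "wq"  ["wq"]
6. n5.lab = 20  [20]
7. n6.env = 4  [terminal]
8. n7.env = 0  [terminal]
9. n8.pre = false  [terminal]
10. n5.live = "zn"  ["zn"]
11. n9.cnt = 29  [terminal]
12. n2.pre = "znk"  [S₁.live ++ "k"]
13. n2.off = "wqzn"  [S₀.live ++ S₁.live]
14. n10.lab = 9  [len(A.off) + 5]
15. n11.wid = false  [false]
16. n11.mk = "ny"  ["ny"]
17. n12.tag = "rm"  [terminal]
18. n11.idx = "r"  [if B.wid then B.mk else "r"]
19. n11.val = "rmny"  [h.tag ++ B.mk]
20. n13.env = -9  [terminal]
21. n14.wid = false  [b.env > -9]
22. n14.mk = "rk"  [B₀.idx ++ "k"]
23. n15.pre = false  [terminal]
24. n16.pre = true  [terminal]
25. n14.idx = "yv"  ["yv"]
26. n14.val = "kn"  ["kn"]
27. n10.live = "xy"  ["xy"]
28. n1.live = "wqznznk"  [A.off ++ A.pre]
29. n0.live = "wqznznkx"  [S₁.live ++ "x"]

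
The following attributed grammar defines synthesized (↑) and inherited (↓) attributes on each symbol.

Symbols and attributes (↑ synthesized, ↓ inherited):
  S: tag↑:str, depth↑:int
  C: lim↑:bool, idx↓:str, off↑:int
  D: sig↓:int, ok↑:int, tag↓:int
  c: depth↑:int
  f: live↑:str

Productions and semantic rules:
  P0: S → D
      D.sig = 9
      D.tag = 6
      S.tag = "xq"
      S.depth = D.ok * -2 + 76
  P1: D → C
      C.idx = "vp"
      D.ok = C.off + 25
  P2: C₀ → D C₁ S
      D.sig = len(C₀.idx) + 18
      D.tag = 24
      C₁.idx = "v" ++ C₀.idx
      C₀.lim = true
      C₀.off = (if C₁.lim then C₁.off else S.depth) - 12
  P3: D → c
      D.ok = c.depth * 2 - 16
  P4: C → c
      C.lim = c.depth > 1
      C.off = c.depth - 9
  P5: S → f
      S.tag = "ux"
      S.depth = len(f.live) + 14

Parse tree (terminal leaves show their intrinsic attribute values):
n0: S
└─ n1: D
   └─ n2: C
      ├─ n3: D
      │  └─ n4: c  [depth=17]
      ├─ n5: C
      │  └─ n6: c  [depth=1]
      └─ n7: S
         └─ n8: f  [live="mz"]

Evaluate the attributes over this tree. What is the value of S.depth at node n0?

18

1. n1.sig = 9  [9]
2. n1.tag = 6  [6]
3. n2.idx = "vp"  ["vp"]
4. n3.sig = 20  [len(C₀.idx) + 18]
5. n3.tag = 24  [24]
6. n4.depth = 17  [terminal]
7. n3.ok = 18  [c.depth * 2 - 16]
8. n5.idx = "vvp"  ["v" ++ C₀.idx]
9. n6.depth = 1  [terminal]
10. n5.lim = false  [c.depth > 1]
11. n5.off = -8  [c.depth - 9]
12. n8.live = "mz"  [terminal]
13. n7.tag = "ux"  ["ux"]
14. n7.depth = 16  [len(f.live) + 14]
15. n2.lim = true  [true]
16. n2.off = 4  [(if C₁.lim then C₁.off else S.depth) - 12]
17. n1.ok = 29  [C.off + 25]
18. n0.tag = "xq"  ["xq"]
19. n0.depth = 18  [D.ok * -2 + 76]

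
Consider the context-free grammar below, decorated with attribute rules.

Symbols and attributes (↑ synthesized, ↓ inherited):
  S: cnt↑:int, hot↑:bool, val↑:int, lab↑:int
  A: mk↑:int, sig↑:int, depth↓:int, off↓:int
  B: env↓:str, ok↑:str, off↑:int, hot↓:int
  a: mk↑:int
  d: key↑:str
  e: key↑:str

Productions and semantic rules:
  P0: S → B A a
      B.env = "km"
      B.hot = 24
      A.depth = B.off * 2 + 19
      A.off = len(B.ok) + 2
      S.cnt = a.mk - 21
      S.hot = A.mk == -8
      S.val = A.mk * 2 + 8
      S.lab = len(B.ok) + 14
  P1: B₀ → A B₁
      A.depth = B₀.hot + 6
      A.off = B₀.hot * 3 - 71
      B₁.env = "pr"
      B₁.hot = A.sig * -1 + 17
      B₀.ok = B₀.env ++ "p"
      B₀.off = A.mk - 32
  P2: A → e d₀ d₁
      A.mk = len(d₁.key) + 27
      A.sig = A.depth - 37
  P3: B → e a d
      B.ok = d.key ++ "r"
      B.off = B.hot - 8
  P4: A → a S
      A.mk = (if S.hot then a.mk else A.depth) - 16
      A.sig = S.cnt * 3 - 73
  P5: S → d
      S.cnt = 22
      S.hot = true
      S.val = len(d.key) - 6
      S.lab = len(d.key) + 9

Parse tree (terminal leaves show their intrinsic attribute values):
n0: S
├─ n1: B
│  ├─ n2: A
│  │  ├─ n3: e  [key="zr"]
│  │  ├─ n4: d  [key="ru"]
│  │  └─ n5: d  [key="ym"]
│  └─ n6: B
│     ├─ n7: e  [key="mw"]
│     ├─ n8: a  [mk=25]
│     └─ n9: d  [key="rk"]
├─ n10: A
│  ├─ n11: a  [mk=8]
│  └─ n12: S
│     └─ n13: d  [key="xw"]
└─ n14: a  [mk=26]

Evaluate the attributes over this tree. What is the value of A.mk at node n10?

1. n1.env = "km"  ["km"]
2. n1.hot = 24  [24]
3. n2.depth = 30  [B₀.hot + 6]
4. n2.off = 1  [B₀.hot * 3 - 71]
5. n3.key = "zr"  [terminal]
6. n4.key = "ru"  [terminal]
7. n5.key = "ym"  [terminal]
8. n2.mk = 29  [len(d₁.key) + 27]
9. n2.sig = -7  [A.depth - 37]
10. n6.env = "pr"  ["pr"]
11. n6.hot = 24  [A.sig * -1 + 17]
12. n7.key = "mw"  [terminal]
13. n8.mk = 25  [terminal]
14. n9.key = "rk"  [terminal]
15. n6.ok = "rkr"  [d.key ++ "r"]
16. n6.off = 16  [B.hot - 8]
17. n1.ok = "kmp"  [B₀.env ++ "p"]
18. n1.off = -3  [A.mk - 32]
19. n10.depth = 13  [B.off * 2 + 19]
20. n10.off = 5  [len(B.ok) + 2]
21. n11.mk = 8  [terminal]
22. n13.key = "xw"  [terminal]
23. n12.cnt = 22  [22]
24. n12.hot = true  [true]
25. n12.val = -4  [len(d.key) - 6]
26. n12.lab = 11  [len(d.key) + 9]
27. n10.mk = -8  [(if S.hot then a.mk else A.depth) - 16]
28. n10.sig = -7  [S.cnt * 3 - 73]
29. n14.mk = 26  [terminal]
30. n0.cnt = 5  [a.mk - 21]
31. n0.hot = true  [A.mk == -8]
32. n0.val = -8  [A.mk * 2 + 8]
33. n0.lab = 17  [len(B.ok) + 14]

-8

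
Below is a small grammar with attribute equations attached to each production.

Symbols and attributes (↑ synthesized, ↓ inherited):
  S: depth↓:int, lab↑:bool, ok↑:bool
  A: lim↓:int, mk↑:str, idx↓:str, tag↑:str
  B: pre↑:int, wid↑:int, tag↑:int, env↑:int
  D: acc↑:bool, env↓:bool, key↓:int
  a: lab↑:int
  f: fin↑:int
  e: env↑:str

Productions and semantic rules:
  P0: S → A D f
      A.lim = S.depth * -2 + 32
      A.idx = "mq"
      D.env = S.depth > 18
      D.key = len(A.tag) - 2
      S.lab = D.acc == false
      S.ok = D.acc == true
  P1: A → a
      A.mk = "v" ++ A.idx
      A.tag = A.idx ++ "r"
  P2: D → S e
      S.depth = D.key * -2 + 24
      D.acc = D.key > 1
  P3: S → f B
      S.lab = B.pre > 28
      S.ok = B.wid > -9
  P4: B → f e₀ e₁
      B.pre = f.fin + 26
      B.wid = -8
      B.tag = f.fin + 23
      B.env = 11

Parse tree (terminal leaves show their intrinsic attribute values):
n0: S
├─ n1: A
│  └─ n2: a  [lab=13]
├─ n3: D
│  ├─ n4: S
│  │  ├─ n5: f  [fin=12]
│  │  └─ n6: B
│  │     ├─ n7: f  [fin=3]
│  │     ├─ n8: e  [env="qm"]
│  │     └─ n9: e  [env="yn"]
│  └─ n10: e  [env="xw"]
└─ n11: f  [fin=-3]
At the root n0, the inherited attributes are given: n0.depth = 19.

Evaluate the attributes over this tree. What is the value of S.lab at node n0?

true

1. n0.depth = 19  [given at root]
2. n1.lim = -6  [S.depth * -2 + 32]
3. n1.idx = "mq"  ["mq"]
4. n2.lab = 13  [terminal]
5. n1.mk = "vmq"  ["v" ++ A.idx]
6. n1.tag = "mqr"  [A.idx ++ "r"]
7. n3.env = true  [S.depth > 18]
8. n3.key = 1  [len(A.tag) - 2]
9. n4.depth = 22  [D.key * -2 + 24]
10. n5.fin = 12  [terminal]
11. n7.fin = 3  [terminal]
12. n8.env = "qm"  [terminal]
13. n9.env = "yn"  [terminal]
14. n6.pre = 29  [f.fin + 26]
15. n6.wid = -8  [-8]
16. n6.tag = 26  [f.fin + 23]
17. n6.env = 11  [11]
18. n4.lab = true  [B.pre > 28]
19. n4.ok = true  [B.wid > -9]
20. n10.env = "xw"  [terminal]
21. n3.acc = false  [D.key > 1]
22. n11.fin = -3  [terminal]
23. n0.lab = true  [D.acc == false]
24. n0.ok = false  [D.acc == true]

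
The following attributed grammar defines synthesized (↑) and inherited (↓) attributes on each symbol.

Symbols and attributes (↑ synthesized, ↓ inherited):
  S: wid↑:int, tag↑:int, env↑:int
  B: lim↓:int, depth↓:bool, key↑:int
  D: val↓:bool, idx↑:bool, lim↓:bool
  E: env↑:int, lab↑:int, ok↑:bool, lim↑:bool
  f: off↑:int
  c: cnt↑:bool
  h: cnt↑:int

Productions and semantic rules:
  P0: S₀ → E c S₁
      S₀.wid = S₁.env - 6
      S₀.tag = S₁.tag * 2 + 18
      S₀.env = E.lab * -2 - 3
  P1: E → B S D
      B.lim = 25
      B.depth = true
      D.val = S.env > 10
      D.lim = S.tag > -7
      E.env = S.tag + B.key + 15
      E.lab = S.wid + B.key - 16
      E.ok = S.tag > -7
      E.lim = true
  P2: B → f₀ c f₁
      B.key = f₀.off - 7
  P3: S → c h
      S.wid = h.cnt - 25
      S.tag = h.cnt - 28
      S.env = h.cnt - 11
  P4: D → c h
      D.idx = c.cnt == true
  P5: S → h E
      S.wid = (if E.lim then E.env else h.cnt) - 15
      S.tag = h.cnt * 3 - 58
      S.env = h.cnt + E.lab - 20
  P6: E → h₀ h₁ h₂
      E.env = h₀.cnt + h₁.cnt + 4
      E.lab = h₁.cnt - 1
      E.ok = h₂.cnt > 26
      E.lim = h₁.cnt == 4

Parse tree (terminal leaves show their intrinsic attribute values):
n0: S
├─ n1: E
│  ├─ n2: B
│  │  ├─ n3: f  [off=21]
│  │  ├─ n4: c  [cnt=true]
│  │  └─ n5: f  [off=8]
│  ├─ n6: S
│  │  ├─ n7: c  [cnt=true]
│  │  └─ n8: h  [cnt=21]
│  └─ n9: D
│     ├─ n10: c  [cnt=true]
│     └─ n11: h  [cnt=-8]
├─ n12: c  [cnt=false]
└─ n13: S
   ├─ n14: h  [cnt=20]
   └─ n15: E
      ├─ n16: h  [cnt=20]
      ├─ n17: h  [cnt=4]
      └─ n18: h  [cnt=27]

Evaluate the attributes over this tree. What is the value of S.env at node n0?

1. n2.lim = 25  [25]
2. n2.depth = true  [true]
3. n3.off = 21  [terminal]
4. n4.cnt = true  [terminal]
5. n5.off = 8  [terminal]
6. n2.key = 14  [f₀.off - 7]
7. n7.cnt = true  [terminal]
8. n8.cnt = 21  [terminal]
9. n6.wid = -4  [h.cnt - 25]
10. n6.tag = -7  [h.cnt - 28]
11. n6.env = 10  [h.cnt - 11]
12. n9.val = false  [S.env > 10]
13. n9.lim = false  [S.tag > -7]
14. n10.cnt = true  [terminal]
15. n11.cnt = -8  [terminal]
16. n9.idx = true  [c.cnt == true]
17. n1.env = 22  [S.tag + B.key + 15]
18. n1.lab = -6  [S.wid + B.key - 16]
19. n1.ok = false  [S.tag > -7]
20. n1.lim = true  [true]
21. n12.cnt = false  [terminal]
22. n14.cnt = 20  [terminal]
23. n16.cnt = 20  [terminal]
24. n17.cnt = 4  [terminal]
25. n18.cnt = 27  [terminal]
26. n15.env = 28  [h₀.cnt + h₁.cnt + 4]
27. n15.lab = 3  [h₁.cnt - 1]
28. n15.ok = true  [h₂.cnt > 26]
29. n15.lim = true  [h₁.cnt == 4]
30. n13.wid = 13  [(if E.lim then E.env else h.cnt) - 15]
31. n13.tag = 2  [h.cnt * 3 - 58]
32. n13.env = 3  [h.cnt + E.lab - 20]
33. n0.wid = -3  [S₁.env - 6]
34. n0.tag = 22  [S₁.tag * 2 + 18]
35. n0.env = 9  [E.lab * -2 - 3]

9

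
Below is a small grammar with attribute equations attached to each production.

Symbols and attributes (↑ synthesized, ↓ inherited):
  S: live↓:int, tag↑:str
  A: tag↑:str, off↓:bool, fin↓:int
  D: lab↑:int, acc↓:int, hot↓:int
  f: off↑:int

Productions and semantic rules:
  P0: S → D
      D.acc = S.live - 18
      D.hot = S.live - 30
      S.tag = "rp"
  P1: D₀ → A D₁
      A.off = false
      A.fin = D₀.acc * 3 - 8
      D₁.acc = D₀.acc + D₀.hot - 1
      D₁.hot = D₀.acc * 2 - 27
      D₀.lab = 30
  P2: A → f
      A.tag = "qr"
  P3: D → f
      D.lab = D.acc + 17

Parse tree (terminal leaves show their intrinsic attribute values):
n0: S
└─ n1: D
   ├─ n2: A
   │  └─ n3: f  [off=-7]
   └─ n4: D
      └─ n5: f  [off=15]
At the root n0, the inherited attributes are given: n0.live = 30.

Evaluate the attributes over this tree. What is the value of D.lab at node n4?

28

1. n0.live = 30  [given at root]
2. n1.acc = 12  [S.live - 18]
3. n1.hot = 0  [S.live - 30]
4. n2.off = false  [false]
5. n2.fin = 28  [D₀.acc * 3 - 8]
6. n3.off = -7  [terminal]
7. n2.tag = "qr"  ["qr"]
8. n4.acc = 11  [D₀.acc + D₀.hot - 1]
9. n4.hot = -3  [D₀.acc * 2 - 27]
10. n5.off = 15  [terminal]
11. n4.lab = 28  [D.acc + 17]
12. n1.lab = 30  [30]
13. n0.tag = "rp"  ["rp"]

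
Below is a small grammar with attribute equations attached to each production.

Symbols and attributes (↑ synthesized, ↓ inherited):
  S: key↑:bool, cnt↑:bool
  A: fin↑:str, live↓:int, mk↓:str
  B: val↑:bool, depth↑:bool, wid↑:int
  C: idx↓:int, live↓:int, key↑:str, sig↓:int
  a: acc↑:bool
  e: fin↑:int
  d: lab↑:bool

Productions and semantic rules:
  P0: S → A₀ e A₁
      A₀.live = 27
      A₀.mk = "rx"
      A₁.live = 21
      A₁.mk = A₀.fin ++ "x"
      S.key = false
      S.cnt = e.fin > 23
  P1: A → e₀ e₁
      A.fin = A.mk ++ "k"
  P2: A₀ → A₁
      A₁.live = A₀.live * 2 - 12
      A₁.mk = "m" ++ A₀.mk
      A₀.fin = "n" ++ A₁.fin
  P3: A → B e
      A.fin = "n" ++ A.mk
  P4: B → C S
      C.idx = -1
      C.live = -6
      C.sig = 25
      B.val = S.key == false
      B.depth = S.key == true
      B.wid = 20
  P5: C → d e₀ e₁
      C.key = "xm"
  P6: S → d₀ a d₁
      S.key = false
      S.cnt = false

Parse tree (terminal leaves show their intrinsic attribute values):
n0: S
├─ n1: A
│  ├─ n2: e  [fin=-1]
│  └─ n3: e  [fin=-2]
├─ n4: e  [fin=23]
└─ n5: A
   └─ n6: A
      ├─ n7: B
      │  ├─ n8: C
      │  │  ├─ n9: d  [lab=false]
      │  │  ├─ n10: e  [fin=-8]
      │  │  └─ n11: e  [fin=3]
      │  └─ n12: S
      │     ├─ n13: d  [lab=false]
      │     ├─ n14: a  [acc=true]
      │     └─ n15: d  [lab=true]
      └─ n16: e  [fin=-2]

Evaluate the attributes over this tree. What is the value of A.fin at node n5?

1. n1.live = 27  [27]
2. n1.mk = "rx"  ["rx"]
3. n2.fin = -1  [terminal]
4. n3.fin = -2  [terminal]
5. n1.fin = "rxk"  [A.mk ++ "k"]
6. n4.fin = 23  [terminal]
7. n5.live = 21  [21]
8. n5.mk = "rxkx"  [A₀.fin ++ "x"]
9. n6.live = 30  [A₀.live * 2 - 12]
10. n6.mk = "mrxkx"  ["m" ++ A₀.mk]
11. n8.idx = -1  [-1]
12. n8.live = -6  [-6]
13. n8.sig = 25  [25]
14. n9.lab = false  [terminal]
15. n10.fin = -8  [terminal]
16. n11.fin = 3  [terminal]
17. n8.key = "xm"  ["xm"]
18. n13.lab = false  [terminal]
19. n14.acc = true  [terminal]
20. n15.lab = true  [terminal]
21. n12.key = false  [false]
22. n12.cnt = false  [false]
23. n7.val = true  [S.key == false]
24. n7.depth = false  [S.key == true]
25. n7.wid = 20  [20]
26. n16.fin = -2  [terminal]
27. n6.fin = "nmrxkx"  ["n" ++ A.mk]
28. n5.fin = "nnmrxkx"  ["n" ++ A₁.fin]
29. n0.key = false  [false]
30. n0.cnt = false  [e.fin > 23]

"nnmrxkx"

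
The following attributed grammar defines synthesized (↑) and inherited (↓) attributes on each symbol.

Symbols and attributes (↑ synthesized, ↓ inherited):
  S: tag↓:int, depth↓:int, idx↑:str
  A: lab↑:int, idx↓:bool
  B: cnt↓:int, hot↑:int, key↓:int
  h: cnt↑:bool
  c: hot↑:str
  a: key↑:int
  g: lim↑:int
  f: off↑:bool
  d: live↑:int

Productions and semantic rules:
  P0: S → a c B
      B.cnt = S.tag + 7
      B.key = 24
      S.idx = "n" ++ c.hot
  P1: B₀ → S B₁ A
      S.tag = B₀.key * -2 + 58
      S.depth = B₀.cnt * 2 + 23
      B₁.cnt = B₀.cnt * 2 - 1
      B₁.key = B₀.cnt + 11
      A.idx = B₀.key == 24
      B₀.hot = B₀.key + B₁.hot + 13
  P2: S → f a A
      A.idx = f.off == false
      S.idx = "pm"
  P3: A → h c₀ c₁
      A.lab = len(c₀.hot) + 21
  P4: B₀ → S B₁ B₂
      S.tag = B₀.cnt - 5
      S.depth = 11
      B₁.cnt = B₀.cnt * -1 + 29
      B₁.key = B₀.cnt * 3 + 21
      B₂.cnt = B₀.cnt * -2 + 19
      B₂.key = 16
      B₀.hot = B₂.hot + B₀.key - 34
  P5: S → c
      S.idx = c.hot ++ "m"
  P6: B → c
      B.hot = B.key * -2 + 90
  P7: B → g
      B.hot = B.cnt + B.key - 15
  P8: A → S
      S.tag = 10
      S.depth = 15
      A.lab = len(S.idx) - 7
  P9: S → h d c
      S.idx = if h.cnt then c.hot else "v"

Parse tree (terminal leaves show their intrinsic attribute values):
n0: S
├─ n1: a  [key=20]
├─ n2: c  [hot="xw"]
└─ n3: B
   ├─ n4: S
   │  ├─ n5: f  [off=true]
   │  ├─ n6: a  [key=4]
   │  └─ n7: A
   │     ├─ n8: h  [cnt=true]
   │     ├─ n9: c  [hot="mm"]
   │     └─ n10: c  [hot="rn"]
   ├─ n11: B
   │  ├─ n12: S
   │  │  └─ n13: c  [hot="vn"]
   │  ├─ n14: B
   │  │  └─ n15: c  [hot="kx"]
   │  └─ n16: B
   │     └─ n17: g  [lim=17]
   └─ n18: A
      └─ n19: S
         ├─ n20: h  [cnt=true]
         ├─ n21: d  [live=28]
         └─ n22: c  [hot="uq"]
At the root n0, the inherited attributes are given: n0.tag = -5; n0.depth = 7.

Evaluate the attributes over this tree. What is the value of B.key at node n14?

30

1. n0.tag = -5  [given at root]
2. n0.depth = 7  [given at root]
3. n1.key = 20  [terminal]
4. n2.hot = "xw"  [terminal]
5. n3.cnt = 2  [S.tag + 7]
6. n3.key = 24  [24]
7. n4.tag = 10  [B₀.key * -2 + 58]
8. n4.depth = 27  [B₀.cnt * 2 + 23]
9. n5.off = true  [terminal]
10. n6.key = 4  [terminal]
11. n7.idx = false  [f.off == false]
12. n8.cnt = true  [terminal]
13. n9.hot = "mm"  [terminal]
14. n10.hot = "rn"  [terminal]
15. n7.lab = 23  [len(c₀.hot) + 21]
16. n4.idx = "pm"  ["pm"]
17. n11.cnt = 3  [B₀.cnt * 2 - 1]
18. n11.key = 13  [B₀.cnt + 11]
19. n12.tag = -2  [B₀.cnt - 5]
20. n12.depth = 11  [11]
21. n13.hot = "vn"  [terminal]
22. n12.idx = "vnm"  [c.hot ++ "m"]
23. n14.cnt = 26  [B₀.cnt * -1 + 29]
24. n14.key = 30  [B₀.cnt * 3 + 21]
25. n15.hot = "kx"  [terminal]
26. n14.hot = 30  [B.key * -2 + 90]
27. n16.cnt = 13  [B₀.cnt * -2 + 19]
28. n16.key = 16  [16]
29. n17.lim = 17  [terminal]
30. n16.hot = 14  [B.cnt + B.key - 15]
31. n11.hot = -7  [B₂.hot + B₀.key - 34]
32. n18.idx = true  [B₀.key == 24]
33. n19.tag = 10  [10]
34. n19.depth = 15  [15]
35. n20.cnt = true  [terminal]
36. n21.live = 28  [terminal]
37. n22.hot = "uq"  [terminal]
38. n19.idx = "uq"  [if h.cnt then c.hot else "v"]
39. n18.lab = -5  [len(S.idx) - 7]
40. n3.hot = 30  [B₀.key + B₁.hot + 13]
41. n0.idx = "nxw"  ["n" ++ c.hot]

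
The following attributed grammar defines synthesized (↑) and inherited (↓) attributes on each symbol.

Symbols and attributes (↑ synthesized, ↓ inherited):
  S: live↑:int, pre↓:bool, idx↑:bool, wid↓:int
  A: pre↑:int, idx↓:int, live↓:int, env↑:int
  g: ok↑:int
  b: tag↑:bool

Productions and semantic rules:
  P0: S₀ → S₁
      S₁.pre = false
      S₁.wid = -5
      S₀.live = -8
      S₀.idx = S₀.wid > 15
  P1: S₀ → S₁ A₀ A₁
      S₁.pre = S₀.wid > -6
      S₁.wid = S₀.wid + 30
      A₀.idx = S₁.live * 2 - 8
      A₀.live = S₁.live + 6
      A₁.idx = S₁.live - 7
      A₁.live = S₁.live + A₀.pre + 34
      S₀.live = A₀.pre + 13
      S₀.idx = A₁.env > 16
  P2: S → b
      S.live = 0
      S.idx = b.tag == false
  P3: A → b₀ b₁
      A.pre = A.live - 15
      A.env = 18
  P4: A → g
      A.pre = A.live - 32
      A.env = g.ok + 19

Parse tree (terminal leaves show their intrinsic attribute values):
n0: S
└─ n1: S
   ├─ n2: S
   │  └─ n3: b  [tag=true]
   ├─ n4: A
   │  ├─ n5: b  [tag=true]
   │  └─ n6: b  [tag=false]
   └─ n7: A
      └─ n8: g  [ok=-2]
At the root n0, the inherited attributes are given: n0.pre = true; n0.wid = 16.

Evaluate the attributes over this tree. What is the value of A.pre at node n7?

-7

1. n0.pre = true  [given at root]
2. n0.wid = 16  [given at root]
3. n1.pre = false  [false]
4. n1.wid = -5  [-5]
5. n2.pre = true  [S₀.wid > -6]
6. n2.wid = 25  [S₀.wid + 30]
7. n3.tag = true  [terminal]
8. n2.live = 0  [0]
9. n2.idx = false  [b.tag == false]
10. n4.idx = -8  [S₁.live * 2 - 8]
11. n4.live = 6  [S₁.live + 6]
12. n5.tag = true  [terminal]
13. n6.tag = false  [terminal]
14. n4.pre = -9  [A.live - 15]
15. n4.env = 18  [18]
16. n7.idx = -7  [S₁.live - 7]
17. n7.live = 25  [S₁.live + A₀.pre + 34]
18. n8.ok = -2  [terminal]
19. n7.pre = -7  [A.live - 32]
20. n7.env = 17  [g.ok + 19]
21. n1.live = 4  [A₀.pre + 13]
22. n1.idx = true  [A₁.env > 16]
23. n0.live = -8  [-8]
24. n0.idx = true  [S₀.wid > 15]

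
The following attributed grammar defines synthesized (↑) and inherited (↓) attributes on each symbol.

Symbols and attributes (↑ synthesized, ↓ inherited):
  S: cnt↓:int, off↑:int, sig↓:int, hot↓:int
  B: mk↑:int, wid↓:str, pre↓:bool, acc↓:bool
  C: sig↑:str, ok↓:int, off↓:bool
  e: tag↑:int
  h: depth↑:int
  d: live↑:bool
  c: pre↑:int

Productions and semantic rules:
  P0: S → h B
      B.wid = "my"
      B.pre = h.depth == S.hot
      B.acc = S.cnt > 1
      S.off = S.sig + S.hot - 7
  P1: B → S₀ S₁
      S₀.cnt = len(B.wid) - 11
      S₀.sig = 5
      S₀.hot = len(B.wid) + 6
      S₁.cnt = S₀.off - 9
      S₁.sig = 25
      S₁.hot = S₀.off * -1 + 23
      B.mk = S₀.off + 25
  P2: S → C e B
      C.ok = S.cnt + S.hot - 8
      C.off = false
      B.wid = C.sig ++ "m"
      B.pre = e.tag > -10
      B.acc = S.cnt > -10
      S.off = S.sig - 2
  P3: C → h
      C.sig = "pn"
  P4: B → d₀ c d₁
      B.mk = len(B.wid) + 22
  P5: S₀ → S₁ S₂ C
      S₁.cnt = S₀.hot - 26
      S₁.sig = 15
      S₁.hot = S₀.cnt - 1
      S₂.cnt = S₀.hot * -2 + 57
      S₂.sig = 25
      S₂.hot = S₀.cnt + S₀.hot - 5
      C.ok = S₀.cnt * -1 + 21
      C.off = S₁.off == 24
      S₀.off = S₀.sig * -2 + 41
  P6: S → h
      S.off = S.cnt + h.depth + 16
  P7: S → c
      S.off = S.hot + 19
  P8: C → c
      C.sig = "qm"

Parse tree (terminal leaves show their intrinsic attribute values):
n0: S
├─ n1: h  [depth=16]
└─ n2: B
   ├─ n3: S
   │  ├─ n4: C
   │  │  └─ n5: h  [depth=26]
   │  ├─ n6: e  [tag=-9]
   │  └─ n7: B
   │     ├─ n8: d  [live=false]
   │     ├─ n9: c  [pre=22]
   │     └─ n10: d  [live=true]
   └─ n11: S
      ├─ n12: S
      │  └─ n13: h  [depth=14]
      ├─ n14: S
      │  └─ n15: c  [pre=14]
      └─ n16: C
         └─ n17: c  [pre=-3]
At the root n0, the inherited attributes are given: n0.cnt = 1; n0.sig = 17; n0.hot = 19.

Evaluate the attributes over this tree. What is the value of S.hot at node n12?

1. n0.cnt = 1  [given at root]
2. n0.sig = 17  [given at root]
3. n0.hot = 19  [given at root]
4. n1.depth = 16  [terminal]
5. n2.wid = "my"  ["my"]
6. n2.pre = false  [h.depth == S.hot]
7. n2.acc = false  [S.cnt > 1]
8. n3.cnt = -9  [len(B.wid) - 11]
9. n3.sig = 5  [5]
10. n3.hot = 8  [len(B.wid) + 6]
11. n4.ok = -9  [S.cnt + S.hot - 8]
12. n4.off = false  [false]
13. n5.depth = 26  [terminal]
14. n4.sig = "pn"  ["pn"]
15. n6.tag = -9  [terminal]
16. n7.wid = "pnm"  [C.sig ++ "m"]
17. n7.pre = true  [e.tag > -10]
18. n7.acc = true  [S.cnt > -10]
19. n8.live = false  [terminal]
20. n9.pre = 22  [terminal]
21. n10.live = true  [terminal]
22. n7.mk = 25  [len(B.wid) + 22]
23. n3.off = 3  [S.sig - 2]
24. n11.cnt = -6  [S₀.off - 9]
25. n11.sig = 25  [25]
26. n11.hot = 20  [S₀.off * -1 + 23]
27. n12.cnt = -6  [S₀.hot - 26]
28. n12.sig = 15  [15]
29. n12.hot = -7  [S₀.cnt - 1]
30. n13.depth = 14  [terminal]
31. n12.off = 24  [S.cnt + h.depth + 16]
32. n14.cnt = 17  [S₀.hot * -2 + 57]
33. n14.sig = 25  [25]
34. n14.hot = 9  [S₀.cnt + S₀.hot - 5]
35. n15.pre = 14  [terminal]
36. n14.off = 28  [S.hot + 19]
37. n16.ok = 27  [S₀.cnt * -1 + 21]
38. n16.off = true  [S₁.off == 24]
39. n17.pre = -3  [terminal]
40. n16.sig = "qm"  ["qm"]
41. n11.off = -9  [S₀.sig * -2 + 41]
42. n2.mk = 28  [S₀.off + 25]
43. n0.off = 29  [S.sig + S.hot - 7]

-7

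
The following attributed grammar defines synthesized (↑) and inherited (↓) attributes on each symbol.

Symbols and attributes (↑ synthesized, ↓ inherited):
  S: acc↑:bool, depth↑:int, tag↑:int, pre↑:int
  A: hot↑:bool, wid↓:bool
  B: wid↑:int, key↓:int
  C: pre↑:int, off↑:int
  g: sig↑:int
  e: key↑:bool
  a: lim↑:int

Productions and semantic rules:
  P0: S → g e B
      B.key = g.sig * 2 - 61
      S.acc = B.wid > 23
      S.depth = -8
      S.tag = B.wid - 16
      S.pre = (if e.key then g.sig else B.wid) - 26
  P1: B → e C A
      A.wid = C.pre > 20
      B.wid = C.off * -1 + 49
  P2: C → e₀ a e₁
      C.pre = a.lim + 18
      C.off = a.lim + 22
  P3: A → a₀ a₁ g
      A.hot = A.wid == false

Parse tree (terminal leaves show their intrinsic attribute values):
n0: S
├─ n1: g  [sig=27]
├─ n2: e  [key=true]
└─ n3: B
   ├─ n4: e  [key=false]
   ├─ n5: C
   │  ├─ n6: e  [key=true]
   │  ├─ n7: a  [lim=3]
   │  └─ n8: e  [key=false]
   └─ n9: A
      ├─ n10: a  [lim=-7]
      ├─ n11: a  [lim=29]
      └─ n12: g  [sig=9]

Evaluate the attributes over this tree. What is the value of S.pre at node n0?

1

1. n1.sig = 27  [terminal]
2. n2.key = true  [terminal]
3. n3.key = -7  [g.sig * 2 - 61]
4. n4.key = false  [terminal]
5. n6.key = true  [terminal]
6. n7.lim = 3  [terminal]
7. n8.key = false  [terminal]
8. n5.pre = 21  [a.lim + 18]
9. n5.off = 25  [a.lim + 22]
10. n9.wid = true  [C.pre > 20]
11. n10.lim = -7  [terminal]
12. n11.lim = 29  [terminal]
13. n12.sig = 9  [terminal]
14. n9.hot = false  [A.wid == false]
15. n3.wid = 24  [C.off * -1 + 49]
16. n0.acc = true  [B.wid > 23]
17. n0.depth = -8  [-8]
18. n0.tag = 8  [B.wid - 16]
19. n0.pre = 1  [(if e.key then g.sig else B.wid) - 26]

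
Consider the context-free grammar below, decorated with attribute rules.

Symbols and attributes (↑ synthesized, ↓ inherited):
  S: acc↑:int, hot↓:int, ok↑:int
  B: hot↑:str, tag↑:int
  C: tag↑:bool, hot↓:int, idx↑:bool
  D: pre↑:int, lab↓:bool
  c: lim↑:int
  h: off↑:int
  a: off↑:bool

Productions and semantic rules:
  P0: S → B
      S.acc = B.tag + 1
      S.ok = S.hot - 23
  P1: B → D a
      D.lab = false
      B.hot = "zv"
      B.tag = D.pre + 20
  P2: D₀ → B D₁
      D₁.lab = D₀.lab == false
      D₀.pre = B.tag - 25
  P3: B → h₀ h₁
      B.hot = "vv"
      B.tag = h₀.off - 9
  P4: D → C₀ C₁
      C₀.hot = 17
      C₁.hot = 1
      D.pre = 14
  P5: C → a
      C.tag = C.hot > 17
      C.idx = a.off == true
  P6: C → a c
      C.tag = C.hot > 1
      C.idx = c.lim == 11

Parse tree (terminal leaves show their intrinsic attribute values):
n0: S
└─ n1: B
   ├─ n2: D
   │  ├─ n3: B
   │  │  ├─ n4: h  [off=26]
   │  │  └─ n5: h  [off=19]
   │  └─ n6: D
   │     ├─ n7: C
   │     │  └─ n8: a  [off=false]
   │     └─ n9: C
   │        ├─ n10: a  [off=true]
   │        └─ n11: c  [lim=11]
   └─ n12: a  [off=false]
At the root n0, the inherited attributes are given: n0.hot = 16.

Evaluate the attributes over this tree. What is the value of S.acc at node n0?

1. n0.hot = 16  [given at root]
2. n2.lab = false  [false]
3. n4.off = 26  [terminal]
4. n5.off = 19  [terminal]
5. n3.hot = "vv"  ["vv"]
6. n3.tag = 17  [h₀.off - 9]
7. n6.lab = true  [D₀.lab == false]
8. n7.hot = 17  [17]
9. n8.off = false  [terminal]
10. n7.tag = false  [C.hot > 17]
11. n7.idx = false  [a.off == true]
12. n9.hot = 1  [1]
13. n10.off = true  [terminal]
14. n11.lim = 11  [terminal]
15. n9.tag = false  [C.hot > 1]
16. n9.idx = true  [c.lim == 11]
17. n6.pre = 14  [14]
18. n2.pre = -8  [B.tag - 25]
19. n12.off = false  [terminal]
20. n1.hot = "zv"  ["zv"]
21. n1.tag = 12  [D.pre + 20]
22. n0.acc = 13  [B.tag + 1]
23. n0.ok = -7  [S.hot - 23]

13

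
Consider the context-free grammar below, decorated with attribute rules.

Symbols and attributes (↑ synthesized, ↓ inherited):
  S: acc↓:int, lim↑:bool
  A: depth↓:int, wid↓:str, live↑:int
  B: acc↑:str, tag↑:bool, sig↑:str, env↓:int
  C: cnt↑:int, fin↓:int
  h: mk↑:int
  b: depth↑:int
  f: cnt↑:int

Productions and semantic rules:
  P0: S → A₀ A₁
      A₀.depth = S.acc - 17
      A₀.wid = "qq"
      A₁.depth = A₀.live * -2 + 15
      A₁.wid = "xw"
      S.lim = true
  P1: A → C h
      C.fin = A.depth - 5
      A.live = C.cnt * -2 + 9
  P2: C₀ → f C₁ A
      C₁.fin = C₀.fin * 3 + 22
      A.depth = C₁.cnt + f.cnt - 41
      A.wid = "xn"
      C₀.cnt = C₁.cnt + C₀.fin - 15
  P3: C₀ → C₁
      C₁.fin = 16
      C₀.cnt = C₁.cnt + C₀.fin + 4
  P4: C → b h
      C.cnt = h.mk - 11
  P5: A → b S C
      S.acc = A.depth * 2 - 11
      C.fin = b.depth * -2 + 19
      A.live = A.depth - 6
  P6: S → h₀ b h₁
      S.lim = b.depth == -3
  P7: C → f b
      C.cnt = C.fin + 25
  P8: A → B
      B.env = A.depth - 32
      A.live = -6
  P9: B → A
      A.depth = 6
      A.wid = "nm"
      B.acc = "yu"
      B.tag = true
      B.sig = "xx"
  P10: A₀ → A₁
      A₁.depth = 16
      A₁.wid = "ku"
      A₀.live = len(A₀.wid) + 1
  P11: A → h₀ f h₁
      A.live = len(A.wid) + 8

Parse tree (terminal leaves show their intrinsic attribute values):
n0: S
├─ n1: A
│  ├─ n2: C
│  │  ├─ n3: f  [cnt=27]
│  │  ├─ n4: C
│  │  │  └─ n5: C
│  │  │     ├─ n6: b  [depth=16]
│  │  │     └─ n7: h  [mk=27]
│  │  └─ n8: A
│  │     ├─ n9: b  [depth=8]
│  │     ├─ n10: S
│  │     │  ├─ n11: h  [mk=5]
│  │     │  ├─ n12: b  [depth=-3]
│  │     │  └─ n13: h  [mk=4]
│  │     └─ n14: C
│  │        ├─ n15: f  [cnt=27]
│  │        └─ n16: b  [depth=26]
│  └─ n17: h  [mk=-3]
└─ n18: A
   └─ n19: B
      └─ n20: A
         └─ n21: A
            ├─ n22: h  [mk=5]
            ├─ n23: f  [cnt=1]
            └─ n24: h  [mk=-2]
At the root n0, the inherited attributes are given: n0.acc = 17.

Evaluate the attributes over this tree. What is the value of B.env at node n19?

1. n0.acc = 17  [given at root]
2. n1.depth = 0  [S.acc - 17]
3. n1.wid = "qq"  ["qq"]
4. n2.fin = -5  [A.depth - 5]
5. n3.cnt = 27  [terminal]
6. n4.fin = 7  [C₀.fin * 3 + 22]
7. n5.fin = 16  [16]
8. n6.depth = 16  [terminal]
9. n7.mk = 27  [terminal]
10. n5.cnt = 16  [h.mk - 11]
11. n4.cnt = 27  [C₁.cnt + C₀.fin + 4]
12. n8.depth = 13  [C₁.cnt + f.cnt - 41]
13. n8.wid = "xn"  ["xn"]
14. n9.depth = 8  [terminal]
15. n10.acc = 15  [A.depth * 2 - 11]
16. n11.mk = 5  [terminal]
17. n12.depth = -3  [terminal]
18. n13.mk = 4  [terminal]
19. n10.lim = true  [b.depth == -3]
20. n14.fin = 3  [b.depth * -2 + 19]
21. n15.cnt = 27  [terminal]
22. n16.depth = 26  [terminal]
23. n14.cnt = 28  [C.fin + 25]
24. n8.live = 7  [A.depth - 6]
25. n2.cnt = 7  [C₁.cnt + C₀.fin - 15]
26. n17.mk = -3  [terminal]
27. n1.live = -5  [C.cnt * -2 + 9]
28. n18.depth = 25  [A₀.live * -2 + 15]
29. n18.wid = "xw"  ["xw"]
30. n19.env = -7  [A.depth - 32]
31. n20.depth = 6  [6]
32. n20.wid = "nm"  ["nm"]
33. n21.depth = 16  [16]
34. n21.wid = "ku"  ["ku"]
35. n22.mk = 5  [terminal]
36. n23.cnt = 1  [terminal]
37. n24.mk = -2  [terminal]
38. n21.live = 10  [len(A.wid) + 8]
39. n20.live = 3  [len(A₀.wid) + 1]
40. n19.acc = "yu"  ["yu"]
41. n19.tag = true  [true]
42. n19.sig = "xx"  ["xx"]
43. n18.live = -6  [-6]
44. n0.lim = true  [true]

-7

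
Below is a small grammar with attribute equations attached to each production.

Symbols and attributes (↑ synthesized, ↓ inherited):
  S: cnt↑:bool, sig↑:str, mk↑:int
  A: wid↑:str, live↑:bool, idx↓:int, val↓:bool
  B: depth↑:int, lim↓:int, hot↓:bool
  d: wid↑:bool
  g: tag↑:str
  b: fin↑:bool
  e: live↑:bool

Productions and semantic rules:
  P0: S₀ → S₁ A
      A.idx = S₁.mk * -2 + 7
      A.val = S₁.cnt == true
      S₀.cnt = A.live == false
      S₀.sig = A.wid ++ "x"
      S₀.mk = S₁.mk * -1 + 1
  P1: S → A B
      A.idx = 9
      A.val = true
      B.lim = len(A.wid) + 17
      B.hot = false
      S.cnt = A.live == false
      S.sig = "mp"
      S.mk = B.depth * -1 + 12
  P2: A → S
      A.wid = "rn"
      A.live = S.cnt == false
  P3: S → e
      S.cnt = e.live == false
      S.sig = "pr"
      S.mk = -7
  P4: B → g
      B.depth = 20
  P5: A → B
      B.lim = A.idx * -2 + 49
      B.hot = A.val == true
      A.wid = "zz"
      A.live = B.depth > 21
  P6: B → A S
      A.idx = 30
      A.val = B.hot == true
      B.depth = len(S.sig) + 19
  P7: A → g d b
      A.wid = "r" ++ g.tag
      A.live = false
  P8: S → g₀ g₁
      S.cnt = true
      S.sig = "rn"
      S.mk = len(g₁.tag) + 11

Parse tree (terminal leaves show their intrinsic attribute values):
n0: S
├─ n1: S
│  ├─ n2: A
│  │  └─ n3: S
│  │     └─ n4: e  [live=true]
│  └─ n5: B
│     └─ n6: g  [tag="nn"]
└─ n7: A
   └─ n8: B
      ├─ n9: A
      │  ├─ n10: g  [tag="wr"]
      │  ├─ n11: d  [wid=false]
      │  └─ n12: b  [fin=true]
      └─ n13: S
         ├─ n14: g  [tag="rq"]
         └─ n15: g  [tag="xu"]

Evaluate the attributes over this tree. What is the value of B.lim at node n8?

3

1. n2.idx = 9  [9]
2. n2.val = true  [true]
3. n4.live = true  [terminal]
4. n3.cnt = false  [e.live == false]
5. n3.sig = "pr"  ["pr"]
6. n3.mk = -7  [-7]
7. n2.wid = "rn"  ["rn"]
8. n2.live = true  [S.cnt == false]
9. n5.lim = 19  [len(A.wid) + 17]
10. n5.hot = false  [false]
11. n6.tag = "nn"  [terminal]
12. n5.depth = 20  [20]
13. n1.cnt = false  [A.live == false]
14. n1.sig = "mp"  ["mp"]
15. n1.mk = -8  [B.depth * -1 + 12]
16. n7.idx = 23  [S₁.mk * -2 + 7]
17. n7.val = false  [S₁.cnt == true]
18. n8.lim = 3  [A.idx * -2 + 49]
19. n8.hot = false  [A.val == true]
20. n9.idx = 30  [30]
21. n9.val = false  [B.hot == true]
22. n10.tag = "wr"  [terminal]
23. n11.wid = false  [terminal]
24. n12.fin = true  [terminal]
25. n9.wid = "rwr"  ["r" ++ g.tag]
26. n9.live = false  [false]
27. n14.tag = "rq"  [terminal]
28. n15.tag = "xu"  [terminal]
29. n13.cnt = true  [true]
30. n13.sig = "rn"  ["rn"]
31. n13.mk = 13  [len(g₁.tag) + 11]
32. n8.depth = 21  [len(S.sig) + 19]
33. n7.wid = "zz"  ["zz"]
34. n7.live = false  [B.depth > 21]
35. n0.cnt = true  [A.live == false]
36. n0.sig = "zzx"  [A.wid ++ "x"]
37. n0.mk = 9  [S₁.mk * -1 + 1]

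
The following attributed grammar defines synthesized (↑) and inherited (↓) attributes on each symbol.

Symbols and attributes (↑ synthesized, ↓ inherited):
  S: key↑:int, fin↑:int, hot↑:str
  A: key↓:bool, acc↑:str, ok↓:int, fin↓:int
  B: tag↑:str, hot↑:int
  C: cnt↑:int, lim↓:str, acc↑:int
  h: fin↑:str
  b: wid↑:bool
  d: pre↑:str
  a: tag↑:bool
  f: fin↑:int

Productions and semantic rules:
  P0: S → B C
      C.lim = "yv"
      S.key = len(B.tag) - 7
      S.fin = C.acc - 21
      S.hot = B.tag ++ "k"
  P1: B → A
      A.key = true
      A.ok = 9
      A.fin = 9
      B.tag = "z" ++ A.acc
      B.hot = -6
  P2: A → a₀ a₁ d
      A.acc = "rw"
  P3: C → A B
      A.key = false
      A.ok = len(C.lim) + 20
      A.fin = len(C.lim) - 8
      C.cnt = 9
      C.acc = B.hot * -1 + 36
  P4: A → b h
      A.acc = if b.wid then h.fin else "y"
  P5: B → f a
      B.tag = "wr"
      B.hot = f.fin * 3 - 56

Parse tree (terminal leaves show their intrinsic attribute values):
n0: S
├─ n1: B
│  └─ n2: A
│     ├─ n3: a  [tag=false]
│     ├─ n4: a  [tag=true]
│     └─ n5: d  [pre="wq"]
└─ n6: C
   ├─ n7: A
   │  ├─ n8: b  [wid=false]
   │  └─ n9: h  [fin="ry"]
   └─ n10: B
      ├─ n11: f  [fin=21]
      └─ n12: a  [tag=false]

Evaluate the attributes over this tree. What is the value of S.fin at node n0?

8

1. n2.key = true  [true]
2. n2.ok = 9  [9]
3. n2.fin = 9  [9]
4. n3.tag = false  [terminal]
5. n4.tag = true  [terminal]
6. n5.pre = "wq"  [terminal]
7. n2.acc = "rw"  ["rw"]
8. n1.tag = "zrw"  ["z" ++ A.acc]
9. n1.hot = -6  [-6]
10. n6.lim = "yv"  ["yv"]
11. n7.key = false  [false]
12. n7.ok = 22  [len(C.lim) + 20]
13. n7.fin = -6  [len(C.lim) - 8]
14. n8.wid = false  [terminal]
15. n9.fin = "ry"  [terminal]
16. n7.acc = "y"  [if b.wid then h.fin else "y"]
17. n11.fin = 21  [terminal]
18. n12.tag = false  [terminal]
19. n10.tag = "wr"  ["wr"]
20. n10.hot = 7  [f.fin * 3 - 56]
21. n6.cnt = 9  [9]
22. n6.acc = 29  [B.hot * -1 + 36]
23. n0.key = -4  [len(B.tag) - 7]
24. n0.fin = 8  [C.acc - 21]
25. n0.hot = "zrwk"  [B.tag ++ "k"]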